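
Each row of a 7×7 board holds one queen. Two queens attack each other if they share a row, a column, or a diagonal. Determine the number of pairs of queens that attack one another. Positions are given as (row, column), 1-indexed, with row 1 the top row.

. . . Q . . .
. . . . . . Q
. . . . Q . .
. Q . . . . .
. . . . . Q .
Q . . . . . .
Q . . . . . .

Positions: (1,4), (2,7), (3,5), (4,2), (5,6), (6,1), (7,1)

2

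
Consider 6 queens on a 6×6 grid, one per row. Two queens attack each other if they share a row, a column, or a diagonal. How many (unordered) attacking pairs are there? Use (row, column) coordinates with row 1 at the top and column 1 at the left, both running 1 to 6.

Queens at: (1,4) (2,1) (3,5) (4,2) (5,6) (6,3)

0

All columns are distinct and no two queens satisfy |Δrow| = |Δcol|, so no pair attacks.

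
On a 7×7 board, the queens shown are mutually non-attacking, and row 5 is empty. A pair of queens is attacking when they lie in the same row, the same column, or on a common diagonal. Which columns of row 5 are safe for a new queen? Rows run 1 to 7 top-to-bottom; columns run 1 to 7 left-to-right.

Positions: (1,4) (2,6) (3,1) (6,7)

columns 2, 5

(1,4) attacks row 5 at column 4.
(2,6) attacks row 5 at column 6 and diagonals 3.
(3,1) attacks row 5 at column 1 and diagonals 3.
(6,7) attacks row 5 at column 7 and diagonals 6.
Attacked columns: {1, 3, 4, 6, 7}. Safe: {2, 5}.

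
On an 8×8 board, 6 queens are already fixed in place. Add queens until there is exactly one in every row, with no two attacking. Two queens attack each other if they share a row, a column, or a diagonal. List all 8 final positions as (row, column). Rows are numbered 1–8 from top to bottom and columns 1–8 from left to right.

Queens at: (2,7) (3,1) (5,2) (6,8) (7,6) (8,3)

Row 1: attacked by (2,7)→{6,7,8}; (3,1)→{1,3}; (5,2)→{2,6}; (6,8)→{3,8}; (7,6)→{6}; (8,3)→{3}. Safe: 4, 5. Place at column 5.
Row 4: attacked by (1,5)→{2,5,8}; (2,7)→{5,7}; (3,1)→{1,2}; (5,2)→{1,2,3}; (6,8)→{6,8}; (7,6)→{3,6}; (8,3)→{3,7}. Safe: 4. Place at column 4.
Columns [5, 7, 1, 4, 2, 8, 6, 3], r−c [-4, -5, 2, 0, 3, -2, 1, 5], r+c [6, 9, 4, 8, 7, 14, 13, 11] are all distinct, so no two queens attack.

(1,5) (2,7) (3,1) (4,4) (5,2) (6,8) (7,6) (8,3)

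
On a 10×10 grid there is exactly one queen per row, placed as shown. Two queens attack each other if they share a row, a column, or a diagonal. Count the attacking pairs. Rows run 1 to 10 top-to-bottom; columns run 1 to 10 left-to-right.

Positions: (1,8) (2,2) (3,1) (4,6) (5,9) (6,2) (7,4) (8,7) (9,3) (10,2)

Same column: (2,2)–(6,2) (column 2); (2,2)–(10,2) (column 2); (6,2)–(10,2) (column 2).
Same diagonal: (2,2)–(3,1) (|2−3| = |2−1| = 1); (9,3)–(10,2) (|9−10| = |3−2| = 1).
Total attacking pairs: 5.

5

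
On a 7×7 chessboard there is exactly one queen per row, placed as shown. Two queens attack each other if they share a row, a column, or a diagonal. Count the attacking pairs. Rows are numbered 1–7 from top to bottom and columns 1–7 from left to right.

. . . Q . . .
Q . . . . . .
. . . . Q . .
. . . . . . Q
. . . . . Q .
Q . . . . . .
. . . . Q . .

Same column: (2,1)–(6,1) (column 1); (3,5)–(7,5) (column 5).
Same diagonal: (1,4)–(4,7) (|1−4| = |4−7| = 3); (4,7)–(5,6) (|4−5| = |7−6| = 1).
Total attacking pairs: 4.

4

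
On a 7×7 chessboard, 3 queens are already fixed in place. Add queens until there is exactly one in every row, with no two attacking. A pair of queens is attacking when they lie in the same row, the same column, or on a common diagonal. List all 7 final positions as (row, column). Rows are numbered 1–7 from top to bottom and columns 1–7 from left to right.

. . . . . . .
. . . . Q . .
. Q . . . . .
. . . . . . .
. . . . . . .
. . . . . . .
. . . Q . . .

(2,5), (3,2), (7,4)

Row 1: attacked by (2,5)→{4,5,6}; (3,2)→{2,4}; (7,4)→{4}. Safe: 1, 3, 7. Place at column 1.
Row 4: attacked by (1,1)→{1,4}; (2,5)→{3,5,7}; (3,2)→{1,2,3}; (7,4)→{1,4,7}. Safe: 6. Place at column 6.
Row 5: attacked by (1,1)→{1,5}; (2,5)→{2,5}; (3,2)→{2,4}; (4,6)→{5,6,7}; (7,4)→{2,4,6}. Safe: 3. Place at column 3.
Row 6: attacked by (1,1)→{1,6}; (2,5)→{1,5}; (3,2)→{2,5}; (4,6)→{4,6}; (5,3)→{2,3,4}; (7,4)→{3,4,5}. Safe: 7. Place at column 7.
Columns [1, 5, 2, 6, 3, 7, 4], r−c [0, -3, 1, -2, 2, -1, 3], r+c [2, 7, 5, 10, 8, 13, 11] are all distinct, so no two queens attack.

(1,1) (2,5) (3,2) (4,6) (5,3) (6,7) (7,4)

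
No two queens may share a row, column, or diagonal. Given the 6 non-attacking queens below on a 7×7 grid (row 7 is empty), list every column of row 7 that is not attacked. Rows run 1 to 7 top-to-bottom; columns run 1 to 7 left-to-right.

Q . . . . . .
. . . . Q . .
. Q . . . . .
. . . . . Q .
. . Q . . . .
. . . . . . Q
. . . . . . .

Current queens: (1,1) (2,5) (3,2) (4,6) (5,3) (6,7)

columns 4

(1,1) attacks row 7 at column 1 and diagonals 7.
(2,5) attacks row 7 at column 5.
(3,2) attacks row 7 at column 2 and diagonals 6.
(4,6) attacks row 7 at column 6 and diagonals 3.
(5,3) attacks row 7 at column 3 and diagonals 1, 5.
(6,7) attacks row 7 at column 7 and diagonals 6.
Attacked columns: {1, 2, 3, 5, 6, 7}. Safe: {4}.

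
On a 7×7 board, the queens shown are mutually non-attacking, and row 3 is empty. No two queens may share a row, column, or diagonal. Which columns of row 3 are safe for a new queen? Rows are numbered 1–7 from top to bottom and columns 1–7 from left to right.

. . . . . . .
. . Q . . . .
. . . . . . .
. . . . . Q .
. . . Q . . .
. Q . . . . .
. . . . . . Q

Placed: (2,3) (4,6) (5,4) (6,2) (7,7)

columns 1

(2,3) attacks row 3 at column 3 and diagonals 2, 4.
(4,6) attacks row 3 at column 6 and diagonals 5, 7.
(5,4) attacks row 3 at column 4 and diagonals 2, 6.
(6,2) attacks row 3 at column 2 and diagonals 5.
(7,7) attacks row 3 at column 7 and diagonals 3.
Attacked columns: {2, 3, 4, 5, 6, 7}. Safe: {1}.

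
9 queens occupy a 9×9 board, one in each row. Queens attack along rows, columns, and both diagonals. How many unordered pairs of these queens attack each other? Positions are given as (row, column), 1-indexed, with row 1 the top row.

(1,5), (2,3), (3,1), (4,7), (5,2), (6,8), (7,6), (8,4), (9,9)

All columns are distinct and no two queens satisfy |Δrow| = |Δcol|, so no pair attacks.

0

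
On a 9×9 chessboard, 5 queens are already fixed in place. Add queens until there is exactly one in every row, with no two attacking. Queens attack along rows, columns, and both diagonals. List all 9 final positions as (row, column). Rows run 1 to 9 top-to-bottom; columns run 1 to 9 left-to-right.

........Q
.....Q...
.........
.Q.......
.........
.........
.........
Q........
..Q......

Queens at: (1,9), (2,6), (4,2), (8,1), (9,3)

(1,9) (2,6) (3,4) (4,2) (5,8) (6,5) (7,7) (8,1) (9,3)

Row 3: attacked by (1,9)→{7,9}; (2,6)→{5,6,7}; (4,2)→{1,2,3}; (8,1)→{1,6}; (9,3)→{3,9}. Safe: 4, 8. Place at column 4.
Row 5: attacked by (1,9)→{5,9}; (2,6)→{3,6,9}; (3,4)→{2,4,6}; (4,2)→{1,2,3}; (8,1)→{1,4}; (9,3)→{3,7}. Safe: 8. Place at column 8.
Row 6: attacked by (1,9)→{4,9}; (2,6)→{2,6}; (3,4)→{1,4,7}; (4,2)→{2,4}; (5,8)→{7,8,9}; (8,1)→{1,3}; (9,3)→{3,6}. Safe: 5. Place at column 5.
Row 7: attacked by (1,9)→{3,9}; (2,6)→{1,6}; (3,4)→{4,8}; (4,2)→{2,5}; (5,8)→{6,8}; (6,5)→{4,5,6}; (8,1)→{1,2}; (9,3)→{1,3,5}. Safe: 7. Place at column 7.
Columns [9, 6, 4, 2, 8, 5, 7, 1, 3], r−c [-8, -4, -1, 2, -3, 1, 0, 7, 6], r+c [10, 8, 7, 6, 13, 11, 14, 9, 12] are all distinct, so no two queens attack.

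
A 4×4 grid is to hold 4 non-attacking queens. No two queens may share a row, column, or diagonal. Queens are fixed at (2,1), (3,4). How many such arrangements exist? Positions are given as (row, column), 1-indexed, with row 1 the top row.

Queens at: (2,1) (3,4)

1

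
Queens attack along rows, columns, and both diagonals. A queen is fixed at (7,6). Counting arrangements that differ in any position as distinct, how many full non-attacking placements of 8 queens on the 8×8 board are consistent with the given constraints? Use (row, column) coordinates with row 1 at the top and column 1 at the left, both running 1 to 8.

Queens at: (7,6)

14

Branch on row 1: col 1 → 1; col 2 → 3; col 3 → 0; col 4 → 3; col 5 → 6; col 7 → 1; col 8 → 0.
Sum: 1 + 3 + 0 + 3 + 6 + 1 + 0 = 14.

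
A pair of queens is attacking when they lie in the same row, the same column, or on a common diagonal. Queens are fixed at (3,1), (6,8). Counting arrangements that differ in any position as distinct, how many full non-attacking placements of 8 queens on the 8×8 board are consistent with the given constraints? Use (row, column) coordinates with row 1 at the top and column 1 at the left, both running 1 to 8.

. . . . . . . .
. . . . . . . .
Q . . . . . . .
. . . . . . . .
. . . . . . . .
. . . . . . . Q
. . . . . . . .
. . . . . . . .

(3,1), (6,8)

Branch on row 1: col 2 → 1; col 4 → 1; col 5 → 2; col 6 → 1; col 7 → 0.
Sum: 1 + 1 + 2 + 1 + 0 = 5.

5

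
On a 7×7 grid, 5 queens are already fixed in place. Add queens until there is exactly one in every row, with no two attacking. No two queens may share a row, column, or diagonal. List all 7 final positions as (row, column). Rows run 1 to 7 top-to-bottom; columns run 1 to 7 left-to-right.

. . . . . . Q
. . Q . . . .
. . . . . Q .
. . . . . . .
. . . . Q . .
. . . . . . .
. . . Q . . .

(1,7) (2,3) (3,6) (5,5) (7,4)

(1,7) (2,3) (3,6) (4,2) (5,5) (6,1) (7,4)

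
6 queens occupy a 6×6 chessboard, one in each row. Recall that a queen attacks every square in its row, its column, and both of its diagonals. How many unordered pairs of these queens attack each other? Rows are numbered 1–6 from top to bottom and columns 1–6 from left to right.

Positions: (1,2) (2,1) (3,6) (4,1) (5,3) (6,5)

3

Same column: (2,1)–(4,1) (column 1).
Same diagonal: (1,2)–(2,1) (|1−2| = |2−1| = 1); (2,1)–(6,5) (|2−6| = |1−5| = 4).
Total attacking pairs: 3.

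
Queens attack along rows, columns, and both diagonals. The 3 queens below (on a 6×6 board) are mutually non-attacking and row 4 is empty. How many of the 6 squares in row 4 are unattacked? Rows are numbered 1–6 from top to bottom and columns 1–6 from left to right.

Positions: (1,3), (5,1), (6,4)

(1,3) attacks row 4 at column 3 and diagonals 6.
(5,1) attacks row 4 at column 1 and diagonals 2.
(6,4) attacks row 4 at column 4 and diagonals 2, 6.
Attacked columns: {1, 2, 3, 4, 6}. Safe: {5}.

1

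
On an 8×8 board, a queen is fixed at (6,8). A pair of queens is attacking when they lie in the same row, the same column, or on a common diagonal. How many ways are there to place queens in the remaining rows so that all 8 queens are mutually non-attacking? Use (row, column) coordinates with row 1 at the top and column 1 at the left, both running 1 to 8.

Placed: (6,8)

Branch on row 1: col 1 → 0; col 2 → 3; col 4 → 4; col 5 → 4; col 6 → 4; col 7 → 1.
Sum: 0 + 3 + 4 + 4 + 4 + 1 = 16.

16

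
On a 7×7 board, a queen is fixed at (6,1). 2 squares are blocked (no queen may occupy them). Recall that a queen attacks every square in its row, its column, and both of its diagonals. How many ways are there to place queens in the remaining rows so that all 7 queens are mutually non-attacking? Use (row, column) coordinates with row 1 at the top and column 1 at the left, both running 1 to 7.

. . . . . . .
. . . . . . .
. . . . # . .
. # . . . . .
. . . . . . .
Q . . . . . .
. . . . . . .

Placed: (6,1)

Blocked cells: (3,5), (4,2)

5

Branch on row 1: col 2 → 1; col 3 → 1; col 4 → 1; col 5 → 2; col 7 → 0.
Sum: 1 + 1 + 1 + 2 + 0 = 5.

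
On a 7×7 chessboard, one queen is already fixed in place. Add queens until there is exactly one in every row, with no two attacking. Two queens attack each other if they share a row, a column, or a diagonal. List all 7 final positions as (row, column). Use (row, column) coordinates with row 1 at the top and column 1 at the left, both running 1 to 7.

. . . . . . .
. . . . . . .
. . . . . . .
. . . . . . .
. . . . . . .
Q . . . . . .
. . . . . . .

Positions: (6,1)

(1,4) (2,7) (3,5) (4,2) (5,6) (6,1) (7,3)

Row 1: attacked by (6,1)→{1,6}. Safe: 2, 3, 4, 5, 7. Place at column 4.
Row 2: attacked by (1,4)→{3,4,5}; (6,1)→{1,5}. Safe: 2, 6, 7. Place at column 7.
Row 3: attacked by (1,4)→{2,4,6}; (2,7)→{6,7}; (6,1)→{1,4}. Safe: 3, 5. Place at column 5.
Row 4: attacked by (1,4)→{1,4,7}; (2,7)→{5,7}; (3,5)→{4,5,6}; (6,1)→{1,3}. Safe: 2. Place at column 2.
Row 5: attacked by (1,4)→{4}; (2,7)→{4,7}; (3,5)→{3,5,7}; (4,2)→{1,2,3}; (6,1)→{1,2}. Safe: 6. Place at column 6.
Row 7: attacked by (1,4)→{4}; (2,7)→{2,7}; (3,5)→{1,5}; (4,2)→{2,5}; (5,6)→{4,6}; (6,1)→{1,2}. Safe: 3. Place at column 3.
Columns [4, 7, 5, 2, 6, 1, 3], r−c [-3, -5, -2, 2, -1, 5, 4], r+c [5, 9, 8, 6, 11, 7, 10] are all distinct, so no two queens attack.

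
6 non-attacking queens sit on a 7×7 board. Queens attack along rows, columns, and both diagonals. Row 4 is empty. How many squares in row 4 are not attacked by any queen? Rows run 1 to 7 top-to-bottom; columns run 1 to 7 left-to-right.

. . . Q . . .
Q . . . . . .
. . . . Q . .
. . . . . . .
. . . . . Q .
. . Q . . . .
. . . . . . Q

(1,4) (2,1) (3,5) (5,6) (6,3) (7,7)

1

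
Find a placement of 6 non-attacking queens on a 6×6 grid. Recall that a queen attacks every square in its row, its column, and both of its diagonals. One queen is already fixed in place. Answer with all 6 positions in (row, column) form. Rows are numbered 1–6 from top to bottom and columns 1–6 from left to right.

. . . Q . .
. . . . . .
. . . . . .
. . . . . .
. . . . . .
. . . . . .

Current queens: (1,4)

(1,4) (2,1) (3,5) (4,2) (5,6) (6,3)

Row 2: attacked by (1,4)→{3,4,5}. Safe: 1, 2, 6. Place at column 1.
Row 3: attacked by (1,4)→{2,4,6}; (2,1)→{1,2}. Safe: 3, 5. Place at column 5.
Row 4: attacked by (1,4)→{1,4}; (2,1)→{1,3}; (3,5)→{4,5,6}. Safe: 2. Place at column 2.
Row 5: attacked by (1,4)→{4}; (2,1)→{1,4}; (3,5)→{3,5}; (4,2)→{1,2,3}. Safe: 6. Place at column 6.
Row 6: attacked by (1,4)→{4}; (2,1)→{1,5}; (3,5)→{2,5}; (4,2)→{2,4}; (5,6)→{5,6}. Safe: 3. Place at column 3.
Columns [4, 1, 5, 2, 6, 3], r−c [-3, 1, -2, 2, -1, 3], r+c [5, 3, 8, 6, 11, 9] are all distinct, so no two queens attack.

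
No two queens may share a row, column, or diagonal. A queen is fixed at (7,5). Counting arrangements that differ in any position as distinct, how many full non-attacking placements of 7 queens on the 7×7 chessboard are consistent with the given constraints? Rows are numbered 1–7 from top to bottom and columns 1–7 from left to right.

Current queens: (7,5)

6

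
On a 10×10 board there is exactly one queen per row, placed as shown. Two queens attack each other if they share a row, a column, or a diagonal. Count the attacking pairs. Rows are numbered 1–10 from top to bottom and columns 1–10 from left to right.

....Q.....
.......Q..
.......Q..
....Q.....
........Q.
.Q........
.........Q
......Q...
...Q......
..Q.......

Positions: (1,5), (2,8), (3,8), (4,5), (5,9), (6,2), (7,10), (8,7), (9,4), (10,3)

4

Same column: (1,5)–(4,5) (column 5); (2,8)–(3,8) (column 8).
Same diagonal: (1,5)–(5,9) (|1−5| = |5−9| = 4); (9,4)–(10,3) (|9−10| = |4−3| = 1).
Total attacking pairs: 4.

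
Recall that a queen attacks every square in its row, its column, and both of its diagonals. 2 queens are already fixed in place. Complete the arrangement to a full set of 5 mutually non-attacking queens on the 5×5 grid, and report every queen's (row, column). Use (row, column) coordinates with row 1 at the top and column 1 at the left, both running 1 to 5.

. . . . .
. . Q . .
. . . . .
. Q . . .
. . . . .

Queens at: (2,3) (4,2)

Row 1: attacked by (2,3)→{2,3,4}; (4,2)→{2,5}. Safe: 1. Place at column 1.
Row 3: attacked by (1,1)→{1,3}; (2,3)→{2,3,4}; (4,2)→{1,2,3}. Safe: 5. Place at column 5.
Row 5: attacked by (1,1)→{1,5}; (2,3)→{3}; (3,5)→{3,5}; (4,2)→{1,2,3}. Safe: 4. Place at column 4.
Columns [1, 3, 5, 2, 4], r−c [0, -1, -2, 2, 1], r+c [2, 5, 8, 6, 9] are all distinct, so no two queens attack.

(1,1) (2,3) (3,5) (4,2) (5,4)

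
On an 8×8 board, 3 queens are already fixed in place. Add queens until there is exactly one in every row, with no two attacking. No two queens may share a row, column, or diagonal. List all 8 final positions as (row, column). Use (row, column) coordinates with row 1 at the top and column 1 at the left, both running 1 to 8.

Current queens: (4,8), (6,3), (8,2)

(1,4) (2,1) (3,5) (4,8) (5,6) (6,3) (7,7) (8,2)

Row 1: attacked by (4,8)→{5,8}; (6,3)→{3,8}; (8,2)→{2}. Safe: 1, 4, 6, 7. Place at column 4.
Row 2: attacked by (1,4)→{3,4,5}; (4,8)→{6,8}; (6,3)→{3,7}; (8,2)→{2,8}. Safe: 1. Place at column 1.
Row 3: attacked by (1,4)→{2,4,6}; (2,1)→{1,2}; (4,8)→{7,8}; (6,3)→{3,6}; (8,2)→{2,7}. Safe: 5. Place at column 5.
Row 5: attacked by (1,4)→{4,8}; (2,1)→{1,4}; (3,5)→{3,5,7}; (4,8)→{7,8}; (6,3)→{2,3,4}; (8,2)→{2,5}. Safe: 6. Place at column 6.
Row 7: attacked by (1,4)→{4}; (2,1)→{1,6}; (3,5)→{1,5}; (4,8)→{5,8}; (5,6)→{4,6,8}; (6,3)→{2,3,4}; (8,2)→{1,2,3}. Safe: 7. Place at column 7.
Columns [4, 1, 5, 8, 6, 3, 7, 2], r−c [-3, 1, -2, -4, -1, 3, 0, 6], r+c [5, 3, 8, 12, 11, 9, 14, 10] are all distinct, so no two queens attack.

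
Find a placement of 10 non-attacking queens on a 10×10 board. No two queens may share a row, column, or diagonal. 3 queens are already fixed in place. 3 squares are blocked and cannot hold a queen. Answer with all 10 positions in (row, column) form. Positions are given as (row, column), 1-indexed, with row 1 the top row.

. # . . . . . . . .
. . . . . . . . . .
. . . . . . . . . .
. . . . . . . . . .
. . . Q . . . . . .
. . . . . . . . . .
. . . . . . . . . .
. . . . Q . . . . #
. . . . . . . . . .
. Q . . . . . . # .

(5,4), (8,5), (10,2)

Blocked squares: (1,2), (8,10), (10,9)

Row 1: attacked by (5,4)→{4,8}; (8,5)→{5}; (10,2)→{2}. Blocked: 2. Safe: 1, 3, 6, 7, 9, 10. Place at column 9.
Row 2: attacked by (1,9)→{8,9,10}; (5,4)→{1,4,7}; (8,5)→{5}; (10,2)→{2,10}. Safe: 3, 6. Place at column 6.
Row 3: attacked by (1,9)→{7,9}; (2,6)→{5,6,7}; (5,4)→{2,4,6}; (8,5)→{5,10}; (10,2)→{2,9}. Safe: 1, 3, 8. Place at column 3.
Row 4: attacked by (1,9)→{6,9}; (2,6)→{4,6,8}; (3,3)→{2,3,4}; (5,4)→{3,4,5}; (8,5)→{1,5,9}; (10,2)→{2,8}. Safe: 7, 10. Place at column 10.
Row 6: attacked by (1,9)→{4,9}; (2,6)→{2,6,10}; (3,3)→{3,6}; (4,10)→{8,10}; (5,4)→{3,4,5}; (8,5)→{3,5,7}; (10,2)→{2,6}. Safe: 1. Place at column 1.
Row 7: attacked by (1,9)→{3,9}; (2,6)→{1,6}; (3,3)→{3,7}; (4,10)→{7,10}; (5,4)→{2,4,6}; (6,1)→{1,2}; (8,5)→{4,5,6}; (10,2)→{2,5}. Safe: 8. Place at column 8.
Row 9: attacked by (1,9)→{1,9}; (2,6)→{6}; (3,3)→{3,9}; (4,10)→{5,10}; (5,4)→{4,8}; (6,1)→{1,4}; (7,8)→{6,8,10}; (8,5)→{4,5,6}; (10,2)→{1,2,3}. Safe: 7. Place at column 7.
Columns [9, 6, 3, 10, 4, 1, 8, 5, 7, 2], r−c [-8, -4, 0, -6, 1, 5, -1, 3, 2, 8], r+c [10, 8, 6, 14, 9, 7, 15, 13, 16, 12] are all distinct, so no two queens attack.

(1,9) (2,6) (3,3) (4,10) (5,4) (6,1) (7,8) (8,5) (9,7) (10,2)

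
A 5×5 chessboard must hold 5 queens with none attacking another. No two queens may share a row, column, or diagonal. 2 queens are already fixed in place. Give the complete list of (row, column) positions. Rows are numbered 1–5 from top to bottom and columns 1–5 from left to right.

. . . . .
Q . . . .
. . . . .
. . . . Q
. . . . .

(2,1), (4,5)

(1,4) (2,1) (3,3) (4,5) (5,2)

Row 1: attacked by (2,1)→{1,2}; (4,5)→{2,5}. Safe: 3, 4. Place at column 4.
Row 3: attacked by (1,4)→{2,4}; (2,1)→{1,2}; (4,5)→{4,5}. Safe: 3. Place at column 3.
Row 5: attacked by (1,4)→{4}; (2,1)→{1,4}; (3,3)→{1,3,5}; (4,5)→{4,5}. Safe: 2. Place at column 2.
Columns [4, 1, 3, 5, 2], r−c [-3, 1, 0, -1, 3], r+c [5, 3, 6, 9, 7] are all distinct, so no two queens attack.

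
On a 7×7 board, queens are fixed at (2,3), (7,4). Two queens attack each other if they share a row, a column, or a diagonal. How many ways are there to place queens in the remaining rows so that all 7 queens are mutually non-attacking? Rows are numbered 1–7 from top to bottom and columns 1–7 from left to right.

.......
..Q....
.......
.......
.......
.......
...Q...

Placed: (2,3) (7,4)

Branch on row 1: col 1 → 0; col 5 → 0; col 6 → 0; col 7 → 1.
Sum: 0 + 0 + 0 + 1 = 1.

1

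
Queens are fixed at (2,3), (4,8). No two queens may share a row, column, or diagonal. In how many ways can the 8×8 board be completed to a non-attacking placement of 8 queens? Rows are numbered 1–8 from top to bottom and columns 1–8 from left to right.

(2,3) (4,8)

3

Branch on row 1: col 1 → 0; col 6 → 3; col 7 → 0.
Sum: 0 + 3 + 0 = 3.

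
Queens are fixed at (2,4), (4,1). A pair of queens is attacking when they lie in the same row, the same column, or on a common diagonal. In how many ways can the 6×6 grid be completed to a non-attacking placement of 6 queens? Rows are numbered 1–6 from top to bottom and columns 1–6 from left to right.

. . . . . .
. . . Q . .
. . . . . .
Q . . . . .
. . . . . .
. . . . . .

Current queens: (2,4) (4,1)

1

Branch on row 1: col 2 → 1; col 6 → 0.
Sum: 1 + 0 = 1.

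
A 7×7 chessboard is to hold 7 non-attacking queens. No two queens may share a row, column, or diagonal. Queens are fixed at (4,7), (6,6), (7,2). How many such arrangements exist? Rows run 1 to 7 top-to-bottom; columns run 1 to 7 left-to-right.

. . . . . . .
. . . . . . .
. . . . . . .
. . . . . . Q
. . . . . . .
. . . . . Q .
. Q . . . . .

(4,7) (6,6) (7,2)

1

Branch on row 1: col 3 → 0; col 5 → 1.
Sum: 0 + 1 = 1.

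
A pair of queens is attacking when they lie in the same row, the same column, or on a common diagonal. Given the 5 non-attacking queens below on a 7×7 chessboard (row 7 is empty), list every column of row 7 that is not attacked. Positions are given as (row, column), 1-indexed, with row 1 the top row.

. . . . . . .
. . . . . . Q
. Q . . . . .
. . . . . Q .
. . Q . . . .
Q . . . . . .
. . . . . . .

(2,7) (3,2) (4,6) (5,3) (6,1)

columns 4

(2,7) attacks row 7 at column 7 and diagonals 2.
(3,2) attacks row 7 at column 2 and diagonals 6.
(4,6) attacks row 7 at column 6 and diagonals 3.
(5,3) attacks row 7 at column 3 and diagonals 1, 5.
(6,1) attacks row 7 at column 1 and diagonals 2.
Attacked columns: {1, 2, 3, 5, 6, 7}. Safe: {4}.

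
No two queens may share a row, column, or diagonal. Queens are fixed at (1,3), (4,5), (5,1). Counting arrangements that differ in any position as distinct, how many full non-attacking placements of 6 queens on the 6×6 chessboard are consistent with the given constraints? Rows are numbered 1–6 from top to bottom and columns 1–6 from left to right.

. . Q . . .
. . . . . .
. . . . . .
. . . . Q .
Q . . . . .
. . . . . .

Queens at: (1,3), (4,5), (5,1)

Branch on row 2: col 6 → 1.
Sum: 1 = 1.

1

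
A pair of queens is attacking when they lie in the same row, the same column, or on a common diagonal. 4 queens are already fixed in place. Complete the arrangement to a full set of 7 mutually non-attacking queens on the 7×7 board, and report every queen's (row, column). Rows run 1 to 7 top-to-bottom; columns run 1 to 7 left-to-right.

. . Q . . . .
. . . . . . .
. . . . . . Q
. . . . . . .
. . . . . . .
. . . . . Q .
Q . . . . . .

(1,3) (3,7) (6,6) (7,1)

(1,3) (2,5) (3,7) (4,2) (5,4) (6,6) (7,1)

Row 2: attacked by (1,3)→{2,3,4}; (3,7)→{6,7}; (6,6)→{2,6}; (7,1)→{1,6}. Safe: 5. Place at column 5.
Row 4: attacked by (1,3)→{3,6}; (2,5)→{3,5,7}; (3,7)→{6,7}; (6,6)→{4,6}; (7,1)→{1,4}. Safe: 2. Place at column 2.
Row 5: attacked by (1,3)→{3,7}; (2,5)→{2,5}; (3,7)→{5,7}; (4,2)→{1,2,3}; (6,6)→{5,6,7}; (7,1)→{1,3}. Safe: 4. Place at column 4.
Columns [3, 5, 7, 2, 4, 6, 1], r−c [-2, -3, -4, 2, 1, 0, 6], r+c [4, 7, 10, 6, 9, 12, 8] are all distinct, so no two queens attack.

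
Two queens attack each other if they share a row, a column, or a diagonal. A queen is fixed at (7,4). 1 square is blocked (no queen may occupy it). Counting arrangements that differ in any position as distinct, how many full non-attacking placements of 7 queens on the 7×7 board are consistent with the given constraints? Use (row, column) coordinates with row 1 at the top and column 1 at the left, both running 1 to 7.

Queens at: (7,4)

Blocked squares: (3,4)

6

Branch on row 1: col 1 → 1; col 2 → 1; col 3 → 1; col 5 → 1; col 6 → 1; col 7 → 1.
Sum: 1 + 1 + 1 + 1 + 1 + 1 = 6.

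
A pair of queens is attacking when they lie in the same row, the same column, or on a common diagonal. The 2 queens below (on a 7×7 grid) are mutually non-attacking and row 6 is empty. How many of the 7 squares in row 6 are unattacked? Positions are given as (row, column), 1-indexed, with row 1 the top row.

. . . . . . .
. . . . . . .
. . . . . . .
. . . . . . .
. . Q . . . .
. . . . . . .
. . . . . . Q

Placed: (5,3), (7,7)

(5,3) attacks row 6 at column 3 and diagonals 2, 4.
(7,7) attacks row 6 at column 7 and diagonals 6.
Attacked columns: {2, 3, 4, 6, 7}. Safe: {1, 5}.

2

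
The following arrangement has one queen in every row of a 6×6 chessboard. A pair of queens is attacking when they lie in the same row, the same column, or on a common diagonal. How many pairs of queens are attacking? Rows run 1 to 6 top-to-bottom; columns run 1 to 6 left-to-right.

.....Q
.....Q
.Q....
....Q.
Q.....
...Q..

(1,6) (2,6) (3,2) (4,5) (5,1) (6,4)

Same column: (1,6)–(2,6) (column 6).
Total attacking pairs: 1.

1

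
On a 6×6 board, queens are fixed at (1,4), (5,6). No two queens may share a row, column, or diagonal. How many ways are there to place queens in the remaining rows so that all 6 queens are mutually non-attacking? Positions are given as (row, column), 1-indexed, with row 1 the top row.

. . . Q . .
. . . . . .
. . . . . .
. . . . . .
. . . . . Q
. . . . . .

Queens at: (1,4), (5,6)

1

Branch on row 2: col 1 → 1; col 2 → 0.
Sum: 1 + 0 = 1.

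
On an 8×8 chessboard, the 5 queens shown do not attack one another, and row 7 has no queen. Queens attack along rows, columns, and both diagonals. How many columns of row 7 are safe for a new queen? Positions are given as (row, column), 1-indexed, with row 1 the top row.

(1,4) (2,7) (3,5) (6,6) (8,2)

(1,4) attacks row 7 at column 4.
(2,7) attacks row 7 at column 7 and diagonals 2.
(3,5) attacks row 7 at column 5 and diagonals 1.
(6,6) attacks row 7 at column 6 and diagonals 5, 7.
(8,2) attacks row 7 at column 2 and diagonals 1, 3.
Attacked columns: {1, 2, 3, 4, 5, 6, 7}. Safe: {8}.

1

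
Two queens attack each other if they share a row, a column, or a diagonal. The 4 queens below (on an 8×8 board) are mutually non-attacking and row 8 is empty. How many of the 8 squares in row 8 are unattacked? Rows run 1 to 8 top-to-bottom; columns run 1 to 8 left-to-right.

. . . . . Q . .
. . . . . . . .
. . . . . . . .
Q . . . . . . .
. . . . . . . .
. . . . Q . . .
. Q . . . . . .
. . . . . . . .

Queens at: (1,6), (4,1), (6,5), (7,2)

2

(1,6) attacks row 8 at column 6.
(4,1) attacks row 8 at column 1 and diagonals 5.
(6,5) attacks row 8 at column 5 and diagonals 3, 7.
(7,2) attacks row 8 at column 2 and diagonals 1, 3.
Attacked columns: {1, 2, 3, 5, 6, 7}. Safe: {4, 8}.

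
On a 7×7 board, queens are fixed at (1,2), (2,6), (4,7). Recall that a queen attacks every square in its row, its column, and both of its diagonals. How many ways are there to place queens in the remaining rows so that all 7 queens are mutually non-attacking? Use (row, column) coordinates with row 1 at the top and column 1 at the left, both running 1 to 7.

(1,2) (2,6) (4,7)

1

Branch on row 3: col 1 → 0; col 3 → 1.
Sum: 0 + 1 = 1.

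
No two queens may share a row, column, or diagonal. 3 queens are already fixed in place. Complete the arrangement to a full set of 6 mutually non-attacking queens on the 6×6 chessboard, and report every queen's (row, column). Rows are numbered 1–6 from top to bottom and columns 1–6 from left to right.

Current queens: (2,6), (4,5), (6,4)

(1,3) (2,6) (3,2) (4,5) (5,1) (6,4)

Row 1: attacked by (2,6)→{5,6}; (4,5)→{2,5}; (6,4)→{4}. Safe: 1, 3. Place at column 3.
Row 3: attacked by (1,3)→{1,3,5}; (2,6)→{5,6}; (4,5)→{4,5,6}; (6,4)→{1,4}. Safe: 2. Place at column 2.
Row 5: attacked by (1,3)→{3}; (2,6)→{3,6}; (3,2)→{2,4}; (4,5)→{4,5,6}; (6,4)→{3,4,5}. Safe: 1. Place at column 1.
Columns [3, 6, 2, 5, 1, 4], r−c [-2, -4, 1, -1, 4, 2], r+c [4, 8, 5, 9, 6, 10] are all distinct, so no two queens attack.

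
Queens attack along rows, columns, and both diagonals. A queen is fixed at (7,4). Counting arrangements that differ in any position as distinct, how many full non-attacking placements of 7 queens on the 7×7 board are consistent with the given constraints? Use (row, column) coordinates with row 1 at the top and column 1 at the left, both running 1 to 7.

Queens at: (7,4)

6

Branch on row 1: col 1 → 1; col 2 → 1; col 3 → 1; col 5 → 1; col 6 → 1; col 7 → 1.
Sum: 1 + 1 + 1 + 1 + 1 + 1 = 6.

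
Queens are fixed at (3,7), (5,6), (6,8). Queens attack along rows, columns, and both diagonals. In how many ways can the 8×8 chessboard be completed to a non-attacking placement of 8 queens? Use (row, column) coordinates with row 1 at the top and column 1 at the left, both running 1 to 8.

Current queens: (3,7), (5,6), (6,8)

2

Branch on row 1: col 1 → 0; col 4 → 2.
Sum: 0 + 2 = 2.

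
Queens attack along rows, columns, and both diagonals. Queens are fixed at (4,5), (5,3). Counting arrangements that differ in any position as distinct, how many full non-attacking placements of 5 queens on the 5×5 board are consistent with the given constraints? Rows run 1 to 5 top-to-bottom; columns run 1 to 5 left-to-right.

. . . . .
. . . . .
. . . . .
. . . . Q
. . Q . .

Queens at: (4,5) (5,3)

Branch on row 1: col 1 → 1; col 4 → 0.
Sum: 1 + 0 = 1.

1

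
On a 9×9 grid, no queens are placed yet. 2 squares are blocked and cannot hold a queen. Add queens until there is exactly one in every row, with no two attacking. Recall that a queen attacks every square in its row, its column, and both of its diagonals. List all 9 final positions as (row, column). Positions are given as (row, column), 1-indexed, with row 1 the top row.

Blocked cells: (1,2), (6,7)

(1,1) (2,3) (3,6) (4,8) (5,2) (6,4) (7,9) (8,7) (9,5)

Row 1: Blocked: 2. Safe: 1, 3, 4, 5, 6, 7, 8, 9. Place at column 1.
Row 2: attacked by (1,1)→{1,2}. Safe: 3, 4, 5, 6, 7, 8, 9. Place at column 3.
Row 3: attacked by (1,1)→{1,3}; (2,3)→{2,3,4}. Safe: 5, 6, 7, 8, 9. Place at column 6.
Row 4: attacked by (1,1)→{1,4}; (2,3)→{1,3,5}; (3,6)→{5,6,7}. Safe: 2, 8, 9. Place at column 8.
Row 5: attacked by (1,1)→{1,5}; (2,3)→{3,6}; (3,6)→{4,6,8}; (4,8)→{7,8,9}. Safe: 2. Place at column 2.
Row 6: attacked by (1,1)→{1,6}; (2,3)→{3,7}; (3,6)→{3,6,9}; (4,8)→{6,8}; (5,2)→{1,2,3}. Blocked: 7. Safe: 4, 5. Place at column 4.
Row 7: attacked by (1,1)→{1,7}; (2,3)→{3,8}; (3,6)→{2,6}; (4,8)→{5,8}; (5,2)→{2,4}; (6,4)→{3,4,5}. Safe: 9. Place at column 9.
Row 8: attacked by (1,1)→{1,8}; (2,3)→{3,9}; (3,6)→{1,6}; (4,8)→{4,8}; (5,2)→{2,5}; (6,4)→{2,4,6}; (7,9)→{8,9}. Safe: 7. Place at column 7.
Row 9: attacked by (1,1)→{1,9}; (2,3)→{3}; (3,6)→{6}; (4,8)→{3,8}; (5,2)→{2,6}; (6,4)→{1,4,7}; (7,9)→{7,9}; (8,7)→{6,7,8}. Safe: 5. Place at column 5.
Columns [1, 3, 6, 8, 2, 4, 9, 7, 5], r−c [0, -1, -3, -4, 3, 2, -2, 1, 4], r+c [2, 5, 9, 12, 7, 10, 16, 15, 14] are all distinct, so no two queens attack.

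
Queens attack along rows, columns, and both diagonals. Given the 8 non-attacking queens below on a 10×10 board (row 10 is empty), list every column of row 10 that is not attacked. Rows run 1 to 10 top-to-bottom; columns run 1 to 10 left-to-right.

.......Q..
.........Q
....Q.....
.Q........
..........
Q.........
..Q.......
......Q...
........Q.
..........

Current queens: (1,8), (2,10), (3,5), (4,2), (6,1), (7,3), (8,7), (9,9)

columns 4

(1,8) attacks row 10 at column 8.
(2,10) attacks row 10 at column 10 and diagonals 2.
(3,5) attacks row 10 at column 5.
(4,2) attacks row 10 at column 2 and diagonals 8.
(6,1) attacks row 10 at column 1 and diagonals 5.
(7,3) attacks row 10 at column 3 and diagonals 6.
(8,7) attacks row 10 at column 7 and diagonals 5, 9.
(9,9) attacks row 10 at column 9 and diagonals 8, 10.
Attacked columns: {1, 2, 3, 5, 6, 7, 8, 9, 10}. Safe: {4}.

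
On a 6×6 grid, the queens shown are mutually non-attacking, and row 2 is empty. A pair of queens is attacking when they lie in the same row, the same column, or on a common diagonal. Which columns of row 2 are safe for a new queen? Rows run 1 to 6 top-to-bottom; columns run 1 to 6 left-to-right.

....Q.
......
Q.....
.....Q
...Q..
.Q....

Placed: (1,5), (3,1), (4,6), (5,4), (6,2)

columns 3

(1,5) attacks row 2 at column 5 and diagonals 4, 6.
(3,1) attacks row 2 at column 1 and diagonals 2.
(4,6) attacks row 2 at column 6 and diagonals 4.
(5,4) attacks row 2 at column 4 and diagonals 1.
(6,2) attacks row 2 at column 2 and diagonals 6.
Attacked columns: {1, 2, 4, 5, 6}. Safe: {3}.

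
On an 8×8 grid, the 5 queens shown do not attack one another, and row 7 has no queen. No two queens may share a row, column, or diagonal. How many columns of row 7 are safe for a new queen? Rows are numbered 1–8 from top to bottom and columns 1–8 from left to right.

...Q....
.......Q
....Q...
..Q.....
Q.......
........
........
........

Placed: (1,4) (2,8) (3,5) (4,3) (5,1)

(1,4) attacks row 7 at column 4.
(2,8) attacks row 7 at column 8 and diagonals 3.
(3,5) attacks row 7 at column 5 and diagonals 1.
(4,3) attacks row 7 at column 3 and diagonals 6.
(5,1) attacks row 7 at column 1 and diagonals 3.
Attacked columns: {1, 3, 4, 5, 6, 8}. Safe: {2, 7}.

2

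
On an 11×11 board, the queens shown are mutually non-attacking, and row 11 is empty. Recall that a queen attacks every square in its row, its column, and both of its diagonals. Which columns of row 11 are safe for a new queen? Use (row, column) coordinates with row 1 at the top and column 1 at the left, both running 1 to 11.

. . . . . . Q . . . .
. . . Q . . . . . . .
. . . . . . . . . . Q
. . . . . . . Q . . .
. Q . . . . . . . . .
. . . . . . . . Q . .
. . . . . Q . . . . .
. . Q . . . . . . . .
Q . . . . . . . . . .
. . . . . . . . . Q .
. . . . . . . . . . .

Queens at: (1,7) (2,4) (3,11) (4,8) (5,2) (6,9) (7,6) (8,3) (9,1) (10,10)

columns 5

(1,7) attacks row 11 at column 7.
(2,4) attacks row 11 at column 4.
(3,11) attacks row 11 at column 11 and diagonals 3.
(4,8) attacks row 11 at column 8 and diagonals 1.
(5,2) attacks row 11 at column 2 and diagonals 8.
(6,9) attacks row 11 at column 9 and diagonals 4.
(7,6) attacks row 11 at column 6 and diagonals 2, 10.
(8,3) attacks row 11 at column 3 and diagonals 6.
(9,1) attacks row 11 at column 1 and diagonals 3.
(10,10) attacks row 11 at column 10 and diagonals 9, 11.
Attacked columns: {1, 2, 3, 4, 6, 7, 8, 9, 10, 11}. Safe: {5}.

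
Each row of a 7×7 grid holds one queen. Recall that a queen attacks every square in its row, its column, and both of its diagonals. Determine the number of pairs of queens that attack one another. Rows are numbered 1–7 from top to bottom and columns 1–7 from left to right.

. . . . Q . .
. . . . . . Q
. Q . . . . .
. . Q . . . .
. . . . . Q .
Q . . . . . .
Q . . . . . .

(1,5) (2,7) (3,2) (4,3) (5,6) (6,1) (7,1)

3

Same column: (6,1)–(7,1) (column 1).
Same diagonal: (3,2)–(4,3) (|3−4| = |2−3| = 1); (4,3)–(6,1) (|4−6| = |3−1| = 2).
Total attacking pairs: 3.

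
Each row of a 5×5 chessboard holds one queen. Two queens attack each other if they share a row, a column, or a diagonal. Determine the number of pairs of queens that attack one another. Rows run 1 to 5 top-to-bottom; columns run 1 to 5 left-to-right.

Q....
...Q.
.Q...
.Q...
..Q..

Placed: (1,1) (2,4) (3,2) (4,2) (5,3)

Same column: (3,2)–(4,2) (column 2).
Same diagonal: (2,4)–(4,2) (|2−4| = |4−2| = 2); (4,2)–(5,3) (|4−5| = |2−3| = 1).
Total attacking pairs: 3.

3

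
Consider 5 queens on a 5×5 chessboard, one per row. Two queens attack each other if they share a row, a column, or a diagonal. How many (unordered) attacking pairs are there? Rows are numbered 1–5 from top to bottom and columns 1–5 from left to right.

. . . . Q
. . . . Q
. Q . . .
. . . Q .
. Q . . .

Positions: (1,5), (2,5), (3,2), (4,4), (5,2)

Same column: (1,5)–(2,5) (column 5); (3,2)–(5,2) (column 2).
Same diagonal: (2,5)–(5,2) (|2−5| = |5−2| = 3).
Total attacking pairs: 3.

3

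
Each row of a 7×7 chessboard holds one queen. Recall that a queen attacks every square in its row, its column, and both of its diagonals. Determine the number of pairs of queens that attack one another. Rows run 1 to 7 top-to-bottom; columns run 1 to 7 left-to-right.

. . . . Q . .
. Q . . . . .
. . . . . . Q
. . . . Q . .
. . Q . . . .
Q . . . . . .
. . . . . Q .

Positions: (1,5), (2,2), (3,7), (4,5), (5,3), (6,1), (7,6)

2

Same column: (1,5)–(4,5) (column 5).
Same diagonal: (1,5)–(3,7) (|1−3| = |5−7| = 2).
Total attacking pairs: 2.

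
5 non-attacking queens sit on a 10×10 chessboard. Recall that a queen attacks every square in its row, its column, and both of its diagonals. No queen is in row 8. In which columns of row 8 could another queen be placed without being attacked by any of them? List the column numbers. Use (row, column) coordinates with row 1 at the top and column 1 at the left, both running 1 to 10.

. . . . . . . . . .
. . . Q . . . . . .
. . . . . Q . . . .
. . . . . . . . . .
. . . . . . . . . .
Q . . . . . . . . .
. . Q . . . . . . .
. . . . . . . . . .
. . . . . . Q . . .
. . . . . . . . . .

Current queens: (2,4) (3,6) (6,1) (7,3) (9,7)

columns 5, 9

(2,4) attacks row 8 at column 4 and diagonals 10.
(3,6) attacks row 8 at column 6 and diagonals 1.
(6,1) attacks row 8 at column 1 and diagonals 3.
(7,3) attacks row 8 at column 3 and diagonals 2, 4.
(9,7) attacks row 8 at column 7 and diagonals 6, 8.
Attacked columns: {1, 2, 3, 4, 6, 7, 8, 10}. Safe: {5, 9}.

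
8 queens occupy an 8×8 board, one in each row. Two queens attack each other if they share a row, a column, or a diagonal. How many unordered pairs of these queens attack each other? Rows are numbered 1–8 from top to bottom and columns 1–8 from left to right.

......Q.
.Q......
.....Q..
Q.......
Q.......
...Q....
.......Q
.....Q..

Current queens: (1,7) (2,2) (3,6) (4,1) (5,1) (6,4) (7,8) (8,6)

Same column: (3,6)–(8,6) (column 6); (4,1)–(5,1) (column 1).
Same diagonal: (6,4)–(8,6) (|6−8| = |4−6| = 2).
Total attacking pairs: 3.

3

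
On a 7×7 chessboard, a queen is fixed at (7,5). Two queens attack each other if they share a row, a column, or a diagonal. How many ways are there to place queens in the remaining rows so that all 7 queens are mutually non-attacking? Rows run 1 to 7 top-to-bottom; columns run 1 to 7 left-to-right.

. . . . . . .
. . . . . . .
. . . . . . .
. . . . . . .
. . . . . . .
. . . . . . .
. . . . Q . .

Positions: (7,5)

6

Branch on row 1: col 1 → 1; col 2 → 1; col 3 → 2; col 4 → 1; col 6 → 0; col 7 → 1.
Sum: 1 + 1 + 2 + 1 + 0 + 1 = 6.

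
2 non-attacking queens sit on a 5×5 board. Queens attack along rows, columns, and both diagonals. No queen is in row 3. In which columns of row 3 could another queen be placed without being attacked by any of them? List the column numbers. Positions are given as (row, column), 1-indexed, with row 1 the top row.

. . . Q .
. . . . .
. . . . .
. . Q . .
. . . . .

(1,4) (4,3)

(1,4) attacks row 3 at column 4 and diagonals 2.
(4,3) attacks row 3 at column 3 and diagonals 2, 4.
Attacked columns: {2, 3, 4}. Safe: {1, 5}.

columns 1, 5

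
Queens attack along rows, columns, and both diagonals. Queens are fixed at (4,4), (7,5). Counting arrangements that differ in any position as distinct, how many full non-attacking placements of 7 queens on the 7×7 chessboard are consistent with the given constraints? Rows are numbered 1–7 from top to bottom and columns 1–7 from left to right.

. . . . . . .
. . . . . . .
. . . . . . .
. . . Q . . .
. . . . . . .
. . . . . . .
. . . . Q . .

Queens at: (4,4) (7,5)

2

Branch on row 1: col 2 → 0; col 3 → 2; col 6 → 0.
Sum: 0 + 2 + 0 = 2.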